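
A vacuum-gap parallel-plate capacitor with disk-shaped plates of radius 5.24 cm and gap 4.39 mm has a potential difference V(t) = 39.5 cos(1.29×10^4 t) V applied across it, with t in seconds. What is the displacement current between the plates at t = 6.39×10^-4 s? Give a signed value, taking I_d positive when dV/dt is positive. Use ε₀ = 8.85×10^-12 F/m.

-8.20×10^-6 A

dV/dt = (39.5)(1.29×10^4)·−sin(8.2431) = -4.715×10^5 V/s.
I_d = C dV/dt with C = ε₀A/d = (8.85×10^-12)(8.626×10^-3)/(4.39×10^-3) = 1.739×10^-11 F, so I_d = (1.739×10^-11)(-4.715×10^5) = -8.20×10^-6 A.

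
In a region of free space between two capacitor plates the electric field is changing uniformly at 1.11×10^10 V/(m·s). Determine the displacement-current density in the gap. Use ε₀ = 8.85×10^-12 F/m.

0.0982 A/m²

The displacement-current density is ε₀ ∂E/∂t = (8.85×10^-12)(1.11×10^10) = 0.0982 A/m².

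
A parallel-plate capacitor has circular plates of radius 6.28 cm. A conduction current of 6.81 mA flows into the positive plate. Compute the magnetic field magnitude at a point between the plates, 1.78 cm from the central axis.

6.15×10^-9 T

No conduction current crosses the gap, so I_d there equals the 6.81×10^-3 A in the leads.
∮B·dl = μ₀ I_d,enc with I_d,enc = I_d r²/R² = 5.471×10^-4 A; so B = μ₀ I_d,enc/(2πr) = 6.15×10^-9 T.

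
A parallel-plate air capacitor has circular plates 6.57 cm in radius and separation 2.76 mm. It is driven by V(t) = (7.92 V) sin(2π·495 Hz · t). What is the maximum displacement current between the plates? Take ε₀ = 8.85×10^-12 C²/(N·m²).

(dE/dt)_max = V₀ω/d = 8.924×10^6 V/(m·s); ω = 2πf = 3110 rad/s.
I_d,max = ε₀ A (dE/dt)_max = (8.85×10^-12)(0.01356)(8.924×10^6) = 1.07×10^-6 A.

1.07×10^-6 A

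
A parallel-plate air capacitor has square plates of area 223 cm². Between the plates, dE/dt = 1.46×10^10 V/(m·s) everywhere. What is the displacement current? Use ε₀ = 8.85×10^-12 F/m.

The displacement current is ε₀ times dΦ_E/dt = ε₀ A dE/dt = (8.85×10^-12)(0.0223)(1.46×10^10) = 2.88×10^-3 A.

2.88×10^-3 A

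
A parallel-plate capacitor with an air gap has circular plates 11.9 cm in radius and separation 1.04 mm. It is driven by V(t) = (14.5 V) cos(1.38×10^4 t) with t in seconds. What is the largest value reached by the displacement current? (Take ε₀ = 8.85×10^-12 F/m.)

C = ε₀A/d = (8.85×10^-12)(0.04449)/(1.04×10^-3) = 3.786×10^-10 F; ω = 1.38×10^4 rad/s.
I_d = C dV/dt, so |I_d|_max = C V₀ ω = (3.786×10^-10)(14.5)(1.38×10^4) = 7.58×10^-5 A.

7.58×10^-5 A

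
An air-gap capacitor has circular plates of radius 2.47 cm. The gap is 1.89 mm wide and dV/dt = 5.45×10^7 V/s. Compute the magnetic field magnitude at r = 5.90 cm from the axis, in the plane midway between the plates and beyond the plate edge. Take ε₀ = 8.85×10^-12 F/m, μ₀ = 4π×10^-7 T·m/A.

1.66×10^-9 T

With E = V/d, dE/dt = 2.884×10^10 V/(m·s) and πR² = 1.917×10^-3 m², giving I_d = ε₀ πR² dE/dt = 4.893×10^-4 A.
For r ≥ R the full I_d is enclosed: B = μ₀ I_d/(2πr) = (4π×10^-7)(4.893×10^-4)/(2π·0.0590) = 1.66×10^-9 T.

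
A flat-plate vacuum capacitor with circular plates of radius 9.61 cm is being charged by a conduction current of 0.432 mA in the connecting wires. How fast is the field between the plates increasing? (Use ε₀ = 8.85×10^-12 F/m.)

1.68×10^9 V/(m·s)

Charge continuity gives I_d = I = 4.32×10^-4 A between the plates.
Inverting I_d = ε₀ A dE/dt gives dE/dt = 4.32×10^-4 / (8.85×10^-12 · 0.02901) = 1.68×10^9 V/(m·s).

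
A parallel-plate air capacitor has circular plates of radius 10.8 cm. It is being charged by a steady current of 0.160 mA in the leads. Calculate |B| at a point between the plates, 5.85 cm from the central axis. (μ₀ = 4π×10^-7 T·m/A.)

1.60×10^-10 T

Between the plates the displacement current equals the wire current: I_d = 0.160 mA = 1.60×10^-4 A.
An Ampèrian loop of radius r encloses a fraction (r/R)² of I_d. Then B·2πr = μ₀ I_d (r/R)², giving B = μ₀ I_d r/(2πR²) = 1.60×10^-10 T.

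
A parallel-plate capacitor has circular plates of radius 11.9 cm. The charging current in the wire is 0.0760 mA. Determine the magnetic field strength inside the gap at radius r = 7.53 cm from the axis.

8.08×10^-11 T

Between the plates the displacement current equals the wire current: I_d = 0.0760 mA = 7.60×10^-5 A.
An Ampèrian loop of radius r encloses a fraction (r/R)² of I_d. Then B·2πr = μ₀ I_d (r/R)², giving B = μ₀ I_d r/(2πR²) = 8.08×10^-11 T.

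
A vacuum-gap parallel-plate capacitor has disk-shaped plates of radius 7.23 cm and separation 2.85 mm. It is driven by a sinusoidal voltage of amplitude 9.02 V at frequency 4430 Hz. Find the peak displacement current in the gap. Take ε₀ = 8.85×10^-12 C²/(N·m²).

1.28×10^-5 A

(dE/dt)_max = V₀ω/d = 8.808×10^7 V/(m·s); ω = 2πf = 2.783×10^4 rad/s.
I_d,max = ε₀ A (dE/dt)_max = (8.85×10^-12)(0.01642)(8.808×10^7) = 1.28×10^-5 A.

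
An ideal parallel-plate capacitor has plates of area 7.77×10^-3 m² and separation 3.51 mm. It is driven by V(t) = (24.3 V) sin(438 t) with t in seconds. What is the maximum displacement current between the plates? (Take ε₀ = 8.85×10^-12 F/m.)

The displacement current equals the conduction current C dV/dt, which peaks at C V₀ ω.
With C = ε₀A/d = (8.85×10^-12)(7.77×10^-3)/(3.51×10^-3) = 1.959×10^-11 F and ω = 438 rad/s, I_d,max = (1.959×10^-11)(24.3)(438) = 2.09×10^-7 A.

2.09×10^-7 A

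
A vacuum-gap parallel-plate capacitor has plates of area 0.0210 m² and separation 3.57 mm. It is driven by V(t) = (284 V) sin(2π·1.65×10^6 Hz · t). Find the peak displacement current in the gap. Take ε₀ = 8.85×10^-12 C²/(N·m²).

0.153 A

C = ε₀A/d = (8.85×10^-12)(0.0210)/(3.57×10^-3) = 5.206×10^-11 F; ω = 2πf = 1.037×10^7 rad/s.
I_d = C dV/dt, so |I_d|_max = C V₀ ω = (5.206×10^-11)(284)(1.037×10^7) = 0.153 A.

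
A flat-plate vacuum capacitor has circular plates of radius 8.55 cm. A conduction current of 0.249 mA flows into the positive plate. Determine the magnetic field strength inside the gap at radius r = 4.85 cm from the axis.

By continuity the displacement current in the gap matches the conduction current: I_d = 2.49×10^-4 A.
An Ampèrian loop of radius r encloses a fraction (r/R)² of I_d. Then B·2πr = μ₀ I_d (r/R)², giving B = μ₀ I_d r/(2πR²) = 3.30×10^-10 T.

3.30×10^-10 T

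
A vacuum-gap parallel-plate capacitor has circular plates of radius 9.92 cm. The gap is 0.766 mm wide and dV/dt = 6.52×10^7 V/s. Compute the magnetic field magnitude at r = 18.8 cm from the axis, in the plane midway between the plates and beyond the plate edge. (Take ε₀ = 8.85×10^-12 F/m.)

dE/dt = (dV/dt)/d = 8.512×10^10 V/(m·s); I_d = ε₀(πR²)(dE/dt) = (8.85×10^-12)(0.03092)(8.512×10^10) = 0.02329 A.
For r ≥ R the full I_d is enclosed: B = μ₀ I_d/(2πr) = (4π×10^-7)(0.02329)/(2π·0.188) = 2.48×10^-8 T.

2.48×10^-8 T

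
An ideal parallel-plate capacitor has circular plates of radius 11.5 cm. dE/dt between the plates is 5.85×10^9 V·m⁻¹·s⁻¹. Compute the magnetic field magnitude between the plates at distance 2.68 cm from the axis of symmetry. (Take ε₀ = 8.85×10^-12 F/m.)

8.72×10^-10 T

Total displacement current: I_d = ε₀(πR²)(dE/dt) = (8.85×10^-12)(0.04155)(5.85×10^9) = 2.151×10^-3 A.
For r < R the Ampère–Maxwell law gives B(2πr) = μ₀ I_d (r²/R²), so B = μ₀ I_d r/(2πR²) = (4π×10^-7)(2.151×10^-3)(0.0268)/(2π·0.115²) = 8.72×10^-10 T.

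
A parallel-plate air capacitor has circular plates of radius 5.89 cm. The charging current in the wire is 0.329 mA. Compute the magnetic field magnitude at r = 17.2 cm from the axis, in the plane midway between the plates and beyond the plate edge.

3.83×10^-10 T

By continuity the displacement current in the gap matches the conduction current: I_d = 3.29×10^-4 A.
Outside the plates the loop encloses all of I_d, so B·2πr = μ₀ I_d and B = 3.83×10^-10 T.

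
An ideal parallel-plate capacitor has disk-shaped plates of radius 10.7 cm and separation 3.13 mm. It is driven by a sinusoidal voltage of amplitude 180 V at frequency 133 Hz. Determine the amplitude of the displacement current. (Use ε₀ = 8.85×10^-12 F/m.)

C = ε₀A/d = (8.85×10^-12)(0.03597)/(3.13×10^-3) = 1.017×10^-10 F; ω = 2πf = 835.7 rad/s.
I_d = C dV/dt, so |I_d|_max = C V₀ ω = (1.017×10^-10)(180)(835.7) = 1.53×10^-5 A.

1.53×10^-5 A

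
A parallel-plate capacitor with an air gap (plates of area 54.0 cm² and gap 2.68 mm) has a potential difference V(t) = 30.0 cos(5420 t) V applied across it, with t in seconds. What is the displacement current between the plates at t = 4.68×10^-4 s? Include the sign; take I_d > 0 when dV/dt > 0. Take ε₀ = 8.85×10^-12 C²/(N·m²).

-1.65×10^-6 A

dE/dt = (V₀ω/d)·−sin(ωt) with ωt = 2.53656 rad: (30.0)(5420)(-0.5688)/(2.68×10^-3) = -3.451×10^7 V/(m·s).
I_d = ε₀ A dE/dt = (8.85×10^-12)(5.40×10^-3)(-3.451×10^7) = -1.65×10^-6 A.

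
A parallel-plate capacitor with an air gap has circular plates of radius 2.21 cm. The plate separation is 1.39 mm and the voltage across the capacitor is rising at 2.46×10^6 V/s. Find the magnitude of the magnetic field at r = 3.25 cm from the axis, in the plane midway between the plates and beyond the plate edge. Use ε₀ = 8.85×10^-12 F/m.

I_d = C dV/dt with C = ε₀πR²/d = 9.767×10^-12 F, so I_d = (9.767×10^-12)(2.46×10^6) = 2.403×10^-5 A.
Outside the plates the loop encloses all of I_d, so B·2πr = μ₀ I_d and B = 1.48×10^-10 T.

1.48×10^-10 T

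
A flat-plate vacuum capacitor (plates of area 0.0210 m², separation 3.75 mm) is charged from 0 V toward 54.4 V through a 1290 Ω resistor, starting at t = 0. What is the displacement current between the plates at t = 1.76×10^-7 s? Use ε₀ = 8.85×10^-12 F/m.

C = ε₀A/d = (8.85×10^-12)(0.0210)/(3.75×10^-3) = 4.956×10^-11 F and τ = RC = 6.393×10^-8 s. I_d in the gap equals the RC charging current.
I_d(t) = (V₀/R) e^(−t/τ) = 0.04217 · e^(−2.753) = 2.69×10^-3 A.

2.69×10^-3 A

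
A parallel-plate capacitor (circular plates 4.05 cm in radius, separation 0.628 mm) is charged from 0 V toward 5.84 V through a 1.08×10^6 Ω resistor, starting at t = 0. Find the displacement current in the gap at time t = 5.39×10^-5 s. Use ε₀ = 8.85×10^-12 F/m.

With C = ε₀A/d = (8.85×10^-12)(5.153×10^-3)/(6.28×10^-4) = 7.262×10^-11 F, the time constant is τ = RC = 7.843×10^-5 s, so t/τ = 0.6872 and e^(−t/τ) = 0.5030.
I_d = I_cond = (V₀/R) e^(−t/τ) = (5.407×10^-6)(0.5030) = 2.72×10^-6 A.

2.72×10^-6 A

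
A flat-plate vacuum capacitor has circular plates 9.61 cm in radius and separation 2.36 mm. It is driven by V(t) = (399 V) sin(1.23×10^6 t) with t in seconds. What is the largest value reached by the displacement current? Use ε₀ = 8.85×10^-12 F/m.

0.0534 A

C = ε₀A/d = (8.85×10^-12)(0.02901)/(2.36×10^-3) = 1.088×10^-10 F; ω = 1.23×10^6 rad/s.
I_d = C dV/dt, so |I_d|_max = C V₀ ω = (1.088×10^-10)(399)(1.23×10^6) = 0.0534 A.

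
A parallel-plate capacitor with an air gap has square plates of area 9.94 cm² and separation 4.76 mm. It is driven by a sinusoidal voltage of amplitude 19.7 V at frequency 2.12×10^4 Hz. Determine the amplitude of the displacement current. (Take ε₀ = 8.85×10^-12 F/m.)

(dE/dt)_max = V₀ω/d = 5.513×10^8 V/(m·s); ω = 2πf = 1.332×10^5 rad/s.
I_d,max = ε₀ A (dE/dt)_max = (8.85×10^-12)(9.94×10^-4)(5.513×10^8) = 4.85×10^-6 A.

4.85×10^-6 A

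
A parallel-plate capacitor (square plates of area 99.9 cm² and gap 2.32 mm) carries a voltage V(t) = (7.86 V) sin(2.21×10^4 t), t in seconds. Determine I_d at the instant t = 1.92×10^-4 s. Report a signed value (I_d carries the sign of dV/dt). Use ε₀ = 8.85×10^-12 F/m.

C = ε₀A/d = (8.85×10^-12)(9.99×10^-3)/(2.32×10^-3) = 3.811×10^-11 F. dV/dt = V₀ω·cos(ωt); at ωt = 4.2432 rad this factor is -0.4522.
I_d = C dV/dt = (3.811×10^-11)(7.86)(2.21×10^4)(-0.4522) = -2.99×10^-6 A.

-2.99×10^-6 A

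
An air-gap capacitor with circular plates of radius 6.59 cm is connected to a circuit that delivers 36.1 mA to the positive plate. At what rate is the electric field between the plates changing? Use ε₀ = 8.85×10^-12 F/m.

2.99×10^11 V/(m·s)

By continuity, I_d in the gap equals the 36.1 mA flowing in the wire.
Inverting I_d = ε₀ A dE/dt gives dE/dt = 0.0361 / (8.85×10^-12 · 0.01364) = 2.99×10^11 V/(m·s).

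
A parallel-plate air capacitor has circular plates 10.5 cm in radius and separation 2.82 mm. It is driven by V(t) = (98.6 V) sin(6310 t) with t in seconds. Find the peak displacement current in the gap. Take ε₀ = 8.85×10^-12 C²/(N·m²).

6.76×10^-5 A

The displacement current equals the conduction current C dV/dt, which peaks at C V₀ ω.
With C = ε₀A/d = (8.85×10^-12)(0.03464)/(2.82×10^-3) = 1.087×10^-10 F and ω = 6310 rad/s, I_d,max = (1.087×10^-10)(98.6)(6310) = 6.76×10^-5 A.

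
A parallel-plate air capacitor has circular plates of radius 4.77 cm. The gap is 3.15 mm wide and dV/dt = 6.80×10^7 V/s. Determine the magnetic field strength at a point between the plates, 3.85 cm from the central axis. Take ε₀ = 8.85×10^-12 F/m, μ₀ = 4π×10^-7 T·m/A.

4.62×10^-9 T

I_d = C dV/dt with C = ε₀πR²/d = 2.008×10^-11 F, so I_d = (2.008×10^-11)(6.80×10^7) = 1.365×10^-3 A.
For r < R the Ampère–Maxwell law gives B(2πr) = μ₀ I_d (r²/R²), so B = μ₀ I_d r/(2πR²) = (4π×10^-7)(1.365×10^-3)(0.0385)/(2π·0.0477²) = 4.62×10^-9 T.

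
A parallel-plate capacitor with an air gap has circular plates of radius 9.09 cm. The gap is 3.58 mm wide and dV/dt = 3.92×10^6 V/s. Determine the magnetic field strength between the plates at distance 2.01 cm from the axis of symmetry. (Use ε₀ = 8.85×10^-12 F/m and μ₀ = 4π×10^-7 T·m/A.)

1.22×10^-10 T

I_d = C dV/dt with C = ε₀πR²/d = 6.417×10^-11 F, so I_d = (6.417×10^-11)(3.92×10^6) = 2.515×10^-4 A.
∮B·dl = μ₀ I_d,enc with I_d,enc = I_d r²/R² = 1.230×10^-5 A; so B = μ₀ I_d,enc/(2πr) = 1.22×10^-10 T.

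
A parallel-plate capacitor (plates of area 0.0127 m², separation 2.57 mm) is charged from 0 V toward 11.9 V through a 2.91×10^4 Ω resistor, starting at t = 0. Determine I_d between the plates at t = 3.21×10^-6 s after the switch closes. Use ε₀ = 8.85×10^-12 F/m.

C = ε₀A/d = (8.85×10^-12)(0.0127)/(2.57×10^-3) = 4.373×10^-11 F and τ = RC = 1.273×10^-6 s. I_d in the gap equals the RC charging current.
I_d(t) = (V₀/R) e^(−t/τ) = 4.089×10^-4 · e^(−2.522) = 3.28×10^-5 A.

3.28×10^-5 A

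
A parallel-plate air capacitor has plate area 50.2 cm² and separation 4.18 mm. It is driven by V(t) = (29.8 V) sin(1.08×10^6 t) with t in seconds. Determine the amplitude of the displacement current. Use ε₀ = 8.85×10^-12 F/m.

(dE/dt)_max = V₀ω/d = 7.700×10^9 V/(m·s); ω = 1.08×10^6 rad/s.
I_d,max = ε₀ A (dE/dt)_max = (8.85×10^-12)(5.02×10^-3)(7.700×10^9) = 3.42×10^-4 A.

3.42×10^-4 A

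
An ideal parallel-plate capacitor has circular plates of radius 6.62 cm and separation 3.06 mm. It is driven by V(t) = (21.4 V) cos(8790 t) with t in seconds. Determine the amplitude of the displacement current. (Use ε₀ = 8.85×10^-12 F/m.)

C = ε₀A/d = (8.85×10^-12)(0.01377)/(3.06×10^-3) = 3.982×10^-11 F; ω = 8790 rad/s.
I_d = C dV/dt, so |I_d|_max = C V₀ ω = (3.982×10^-11)(21.4)(8790) = 7.49×10^-6 A.

7.49×10^-6 A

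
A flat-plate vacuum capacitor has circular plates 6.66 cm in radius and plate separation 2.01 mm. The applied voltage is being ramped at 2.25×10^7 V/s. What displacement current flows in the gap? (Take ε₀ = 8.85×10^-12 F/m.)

The displacement current equals the charging current C dV/dt. With C = ε₀A/d = (8.85×10^-12)(0.01393)/(2.01×10^-3) = 6.133×10^-11 F, I_d = (6.133×10^-11)(2.25×10^7) = 1.38×10^-3 A.

1.38×10^-3 A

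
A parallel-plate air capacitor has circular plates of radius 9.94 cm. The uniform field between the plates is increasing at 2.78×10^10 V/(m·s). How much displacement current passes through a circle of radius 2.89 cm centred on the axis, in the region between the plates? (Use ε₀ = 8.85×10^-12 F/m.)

Total displacement current: I_d = ε₀(πR²)(dE/dt) = (8.85×10^-12)(0.03104)(2.78×10^10) = 7.637×10^-3 A.
Since J_d is uniform, the enclosed fraction is (r/R)² = 0.08453, giving I_d,enc = 6.46×10^-4 A.

6.46×10^-4 A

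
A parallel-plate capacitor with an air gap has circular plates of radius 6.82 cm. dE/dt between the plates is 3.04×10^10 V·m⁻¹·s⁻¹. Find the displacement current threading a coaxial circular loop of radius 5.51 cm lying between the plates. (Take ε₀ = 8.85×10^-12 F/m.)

2.57×10^-3 A

Through the whole plate area (πR² = 0.01461 m²), I_d = ε₀ πR² dE/dt = 3.931×10^-3 A.
The field is uniform, so I_d,enc = I_d (r/R)² = (3.931×10^-3)(5.51/6.82)² = 2.57×10^-3 A.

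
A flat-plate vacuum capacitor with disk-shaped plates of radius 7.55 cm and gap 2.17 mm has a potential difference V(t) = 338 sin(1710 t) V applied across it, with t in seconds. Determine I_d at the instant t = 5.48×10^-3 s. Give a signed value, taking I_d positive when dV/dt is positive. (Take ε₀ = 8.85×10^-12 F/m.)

dE/dt = (V₀ω/d)·cos(ωt) with ωt = 9.3708 rad: (338)(1710)(-0.9985)/(2.17×10^-3) = -2.660×10^8 V/(m·s).
I_d = ε₀ A dE/dt = (8.85×10^-12)(0.01791)(-2.660×10^8) = -4.22×10^-5 A.

-4.22×10^-5 A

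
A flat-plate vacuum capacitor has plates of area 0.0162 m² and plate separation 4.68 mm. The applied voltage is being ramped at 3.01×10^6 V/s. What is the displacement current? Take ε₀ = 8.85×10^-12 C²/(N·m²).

9.22×10^-5 A

The displacement current equals the charging current C dV/dt. With C = ε₀A/d = (8.85×10^-12)(0.0162)/(4.68×10^-3) = 3.063×10^-11 F, I_d = (3.063×10^-11)(3.01×10^6) = 9.22×10^-5 A.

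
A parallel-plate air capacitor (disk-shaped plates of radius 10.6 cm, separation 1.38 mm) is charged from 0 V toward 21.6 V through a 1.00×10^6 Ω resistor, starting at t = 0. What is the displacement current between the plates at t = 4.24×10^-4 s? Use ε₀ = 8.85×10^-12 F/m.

C = ε₀A/d = (8.85×10^-12)(0.03530)/(1.38×10^-3) = 2.264×10^-10 F and τ = RC = 2.264×10^-4 s. I_d in the gap equals the RC charging current.
I_d(t) = (V₀/R) e^(−t/τ) = 2.160×10^-5 · e^(−1.873) = 3.32×10^-6 A.

3.32×10^-6 A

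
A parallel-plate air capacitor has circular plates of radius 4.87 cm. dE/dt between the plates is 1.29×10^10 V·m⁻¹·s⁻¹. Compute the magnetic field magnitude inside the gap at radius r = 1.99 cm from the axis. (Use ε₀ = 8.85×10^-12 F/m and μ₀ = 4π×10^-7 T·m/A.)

1.43×10^-9 T

Through the whole plate area (πR² = 7.451×10^-3 m²), I_d = ε₀ πR² dE/dt = 8.506×10^-4 A.
∮B·dl = μ₀ I_d,enc with I_d,enc = I_d r²/R² = 1.420×10^-4 A; so B = μ₀ I_d,enc/(2πr) = 1.43×10^-9 T.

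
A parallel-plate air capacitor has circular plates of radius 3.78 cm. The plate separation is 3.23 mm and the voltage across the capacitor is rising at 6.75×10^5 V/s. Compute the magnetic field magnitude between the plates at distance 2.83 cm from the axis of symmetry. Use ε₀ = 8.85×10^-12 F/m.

3.29×10^-11 T

With E = V/d, dE/dt = 2.090×10^8 V/(m·s) and πR² = 4.489×10^-3 m², giving I_d = ε₀ πR² dE/dt = 8.303×10^-6 A.
For r < R the Ampère–Maxwell law gives B(2πr) = μ₀ I_d (r²/R²), so B = μ₀ I_d r/(2πR²) = (4π×10^-7)(8.303×10^-6)(0.0283)/(2π·0.0378²) = 3.29×10^-11 T.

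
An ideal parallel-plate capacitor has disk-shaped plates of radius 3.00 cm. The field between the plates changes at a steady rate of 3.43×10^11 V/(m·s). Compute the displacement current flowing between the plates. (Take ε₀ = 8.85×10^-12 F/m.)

With a uniform field, Φ_E = EA, so I_d = ε₀ A dE/dt = 8.58×10^-3 A.

8.58×10^-3 A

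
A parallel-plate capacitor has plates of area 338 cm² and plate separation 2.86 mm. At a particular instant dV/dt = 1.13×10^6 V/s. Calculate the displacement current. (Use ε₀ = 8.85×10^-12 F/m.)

The field between the plates is E = V/d, so dE/dt = (1.13×10^6)/(2.86×10^-3 m) = 3.951×10^8 V/(m·s).
I_d = ε₀ A (dE/dt) = (8.85×10^-12)(0.0338)(3.951×10^8) = 1.18×10^-4 A.

1.18×10^-4 A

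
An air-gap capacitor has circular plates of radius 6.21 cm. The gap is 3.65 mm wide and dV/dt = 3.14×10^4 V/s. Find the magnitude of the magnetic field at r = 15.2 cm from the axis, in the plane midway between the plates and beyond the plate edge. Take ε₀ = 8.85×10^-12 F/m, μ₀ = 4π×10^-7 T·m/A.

1.21×10^-12 T

I_d = C dV/dt with C = ε₀πR²/d = 2.939×10^-11 F, so I_d = (2.939×10^-11)(3.14×10^4) = 9.228×10^-7 A.
Outside the plates the loop encloses all of I_d, so B·2πr = μ₀ I_d and B = 1.21×10^-12 T.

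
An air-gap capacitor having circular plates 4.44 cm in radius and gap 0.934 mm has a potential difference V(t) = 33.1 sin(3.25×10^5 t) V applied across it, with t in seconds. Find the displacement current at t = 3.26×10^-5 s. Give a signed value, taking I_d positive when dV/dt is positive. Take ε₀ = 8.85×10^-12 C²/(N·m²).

-2.46×10^-4 A

C = ε₀A/d = (8.85×10^-12)(6.193×10^-3)/(9.34×10^-4) = 5.868×10^-11 F. dV/dt = V₀ω·cos(ωt); at ωt = 10.595 rad this factor is -0.3899.
I_d = C dV/dt = (5.868×10^-11)(33.1)(3.25×10^5)(-0.3899) = -2.46×10^-4 A.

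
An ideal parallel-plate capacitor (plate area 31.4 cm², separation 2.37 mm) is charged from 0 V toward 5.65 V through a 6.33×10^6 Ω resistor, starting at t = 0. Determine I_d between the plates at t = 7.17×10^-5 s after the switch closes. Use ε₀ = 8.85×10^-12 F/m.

With C = ε₀A/d = (8.85×10^-12)(3.14×10^-3)/(2.37×10^-3) = 1.173×10^-11 F, the time constant is τ = RC = 7.425×10^-5 s, so t/τ = 0.9657 and e^(−t/τ) = 0.3807.
I_d = I_cond = (V₀/R) e^(−t/τ) = (8.926×10^-7)(0.3807) = 3.40×10^-7 A.

3.40×10^-7 A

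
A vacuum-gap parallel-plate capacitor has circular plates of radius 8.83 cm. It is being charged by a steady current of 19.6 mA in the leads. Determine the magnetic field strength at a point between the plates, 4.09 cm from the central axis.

2.06×10^-8 T

Between the plates the displacement current equals the wire current: I_d = 19.6 mA = 0.0196 A.
∮B·dl = μ₀ I_d,enc with I_d,enc = I_d r²/R² = 4.205×10^-3 A; so B = μ₀ I_d,enc/(2πr) = 2.06×10^-8 T.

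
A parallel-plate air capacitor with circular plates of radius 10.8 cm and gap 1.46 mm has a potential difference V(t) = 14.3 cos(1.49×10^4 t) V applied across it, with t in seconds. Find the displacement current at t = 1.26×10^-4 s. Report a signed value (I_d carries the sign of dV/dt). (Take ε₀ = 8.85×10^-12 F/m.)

-4.51×10^-5 A

C = ε₀A/d = (8.85×10^-12)(0.03664)/(1.46×10^-3) = 2.221×10^-10 F. dV/dt = V₀ω·−sin(ωt); at ωt = 1.8774 rad this factor is -0.9534.
I_d = C dV/dt = (2.221×10^-10)(14.3)(1.49×10^4)(-0.9534) = -4.51×10^-5 A.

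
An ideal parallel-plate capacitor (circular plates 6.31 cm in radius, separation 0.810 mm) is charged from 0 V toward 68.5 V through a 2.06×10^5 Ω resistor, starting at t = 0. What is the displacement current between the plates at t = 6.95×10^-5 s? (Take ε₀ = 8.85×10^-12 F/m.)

2.82×10^-5 A

C = ε₀A/d = (8.85×10^-12)(0.01251)/(8.10×10^-4) = 1.367×10^-10 F, so τ = RC = 2.816×10^-5 s.
The conduction current is I(t) = (V₀/R) e^(−t/τ), and the displacement current between the plates equals it.
t/τ = 2.468; I_d = (68.5/2.06×10^5) · e^(−2.468) = (3.325×10^-4)(0.08475) = 2.82×10^-5 A.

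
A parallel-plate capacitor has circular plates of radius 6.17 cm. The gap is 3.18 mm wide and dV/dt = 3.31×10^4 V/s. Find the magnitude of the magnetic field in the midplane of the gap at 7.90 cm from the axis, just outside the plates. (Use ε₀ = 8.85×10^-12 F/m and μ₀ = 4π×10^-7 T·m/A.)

I_d = C dV/dt with C = ε₀πR²/d = 3.328×10^-11 F, so I_d = (3.328×10^-11)(3.31×10^4) = 1.102×10^-6 A.
Outside the plates the loop encloses all of I_d, so B·2πr = μ₀ I_d and B = 2.79×10^-12 T.

2.79×10^-12 T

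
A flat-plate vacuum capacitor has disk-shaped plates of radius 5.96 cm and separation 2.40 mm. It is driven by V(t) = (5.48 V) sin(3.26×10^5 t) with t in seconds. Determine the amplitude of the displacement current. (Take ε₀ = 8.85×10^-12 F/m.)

The displacement current equals the conduction current C dV/dt, which peaks at C V₀ ω.
With C = ε₀A/d = (8.85×10^-12)(0.01116)/(2.40×10^-3) = 4.115×10^-11 F and ω = 3.26×10^5 rad/s, I_d,max = (4.115×10^-11)(5.48)(3.26×10^5) = 7.35×10^-5 A.

7.35×10^-5 A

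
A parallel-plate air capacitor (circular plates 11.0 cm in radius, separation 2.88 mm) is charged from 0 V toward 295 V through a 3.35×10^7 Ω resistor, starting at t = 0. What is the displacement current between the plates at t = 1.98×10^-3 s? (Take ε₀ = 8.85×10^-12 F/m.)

5.31×10^-6 A

With C = ε₀A/d = (8.85×10^-12)(0.03801)/(2.88×10^-3) = 1.168×10^-10 F, the time constant is τ = RC = 3.913×10^-3 s, so t/τ = 0.5060 and e^(−t/τ) = 0.6029.
I_d = I_cond = (V₀/R) e^(−t/τ) = (8.806×10^-6)(0.6029) = 5.31×10^-6 A.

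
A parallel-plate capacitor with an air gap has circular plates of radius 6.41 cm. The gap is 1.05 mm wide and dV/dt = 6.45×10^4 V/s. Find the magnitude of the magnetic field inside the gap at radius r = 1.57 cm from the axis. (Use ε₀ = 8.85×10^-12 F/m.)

5.36×10^-12 T

dE/dt = (dV/dt)/d = 6.143×10^7 V/(m·s); I_d = ε₀(πR²)(dE/dt) = (8.85×10^-12)(0.01291)(6.143×10^7) = 7.019×10^-6 A.
For r < R the Ampère–Maxwell law gives B(2πr) = μ₀ I_d (r²/R²), so B = μ₀ I_d r/(2πR²) = (4π×10^-7)(7.019×10^-6)(0.0157)/(2π·0.0641²) = 5.36×10^-12 T.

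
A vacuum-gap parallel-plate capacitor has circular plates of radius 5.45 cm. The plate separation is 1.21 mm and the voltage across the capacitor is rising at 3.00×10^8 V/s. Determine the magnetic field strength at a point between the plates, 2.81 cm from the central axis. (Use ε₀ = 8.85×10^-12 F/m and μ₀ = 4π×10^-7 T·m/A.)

With E = V/d, dE/dt = 2.479×10^11 V/(m·s) and πR² = 9.331×10^-3 m², giving I_d = ε₀ πR² dE/dt = 0.02047 A.
An Ampèrian loop of radius r encloses a fraction (r/R)² of I_d. Then B·2πr = μ₀ I_d (r/R)², giving B = μ₀ I_d r/(2πR²) = 3.87×10^-8 T.

3.87×10^-8 T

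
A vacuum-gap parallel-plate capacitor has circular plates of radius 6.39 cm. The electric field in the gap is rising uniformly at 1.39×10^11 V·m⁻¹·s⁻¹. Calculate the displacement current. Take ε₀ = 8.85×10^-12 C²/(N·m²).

I_d = ε₀ A (dE/dt) = (8.85×10^-12)(0.01283 m²)(1.39×10^11) = 0.0158 A.

0.0158 A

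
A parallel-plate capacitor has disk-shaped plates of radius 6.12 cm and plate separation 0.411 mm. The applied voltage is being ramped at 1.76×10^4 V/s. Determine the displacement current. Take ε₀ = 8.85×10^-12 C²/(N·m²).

4.46×10^-6 A

The field between the plates is E = V/d, so dE/dt = (1.76×10^4)/(4.11×10^-4 m) = 4.282×10^7 V/(m·s).
I_d = ε₀ A (dE/dt) = (8.85×10^-12)(0.01177)(4.282×10^7) = 4.46×10^-6 A.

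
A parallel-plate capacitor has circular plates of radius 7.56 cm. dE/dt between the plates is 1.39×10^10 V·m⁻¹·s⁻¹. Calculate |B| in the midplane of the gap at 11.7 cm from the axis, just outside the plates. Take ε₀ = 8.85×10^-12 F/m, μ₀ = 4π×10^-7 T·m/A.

Total displacement current: I_d = ε₀(πR²)(dE/dt) = (8.85×10^-12)(0.01796)(1.39×10^10) = 2.209×10^-3 A.
Outside the plates the loop encloses all of I_d, so B·2πr = μ₀ I_d and B = 3.78×10^-9 T.

3.78×10^-9 T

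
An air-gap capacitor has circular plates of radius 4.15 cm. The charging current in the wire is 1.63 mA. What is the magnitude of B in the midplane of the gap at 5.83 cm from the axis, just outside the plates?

No conduction current crosses the gap, so I_d there equals the 1.63×10^-3 A in the leads.
With r > R the enclosed displacement current is the full I_d; B = μ₀ I_d / (2πr) = 5.59×10^-9 T.

5.59×10^-9 T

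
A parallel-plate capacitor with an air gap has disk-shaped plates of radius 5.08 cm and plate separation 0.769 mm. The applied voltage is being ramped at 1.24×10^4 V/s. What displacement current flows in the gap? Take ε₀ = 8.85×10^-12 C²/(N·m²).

1.16×10^-6 A

The displacement current equals the charging current C dV/dt. With C = ε₀A/d = (8.85×10^-12)(8.107×10^-3)/(7.69×10^-4) = 9.330×10^-11 F, I_d = (9.330×10^-11)(1.24×10^4) = 1.16×10^-6 A.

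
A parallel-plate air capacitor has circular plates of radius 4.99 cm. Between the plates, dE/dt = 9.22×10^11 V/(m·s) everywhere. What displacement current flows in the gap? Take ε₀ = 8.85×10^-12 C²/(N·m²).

The displacement current is ε₀ times dΦ_E/dt = ε₀ A dE/dt = (8.85×10^-12)(7.823×10^-3)(9.22×10^11) = 0.0638 A.

0.0638 A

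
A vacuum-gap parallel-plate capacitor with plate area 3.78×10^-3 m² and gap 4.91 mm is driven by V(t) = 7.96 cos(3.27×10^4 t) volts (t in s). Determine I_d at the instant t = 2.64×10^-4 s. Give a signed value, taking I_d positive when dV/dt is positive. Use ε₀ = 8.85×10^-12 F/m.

-1.26×10^-6 A

dV/dt = (7.96)(3.27×10^4)·−sin(8.6328) = -1.853×10^5 V/s.
I_d = C dV/dt with C = ε₀A/d = (8.85×10^-12)(3.78×10^-3)/(4.91×10^-3) = 6.813×10^-12 F, so I_d = (6.813×10^-12)(-1.853×10^5) = -1.26×10^-6 A.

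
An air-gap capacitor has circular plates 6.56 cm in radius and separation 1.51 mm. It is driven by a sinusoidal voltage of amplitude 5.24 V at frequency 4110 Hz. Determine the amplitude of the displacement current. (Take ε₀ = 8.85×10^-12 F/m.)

C = ε₀A/d = (8.85×10^-12)(0.01352)/(1.51×10^-3) = 7.924×10^-11 F; ω = 2πf = 2.582×10^4 rad/s.
I_d = C dV/dt, so |I_d|_max = C V₀ ω = (7.924×10^-11)(5.24)(2.582×10^4) = 1.07×10^-5 A.

1.07×10^-5 A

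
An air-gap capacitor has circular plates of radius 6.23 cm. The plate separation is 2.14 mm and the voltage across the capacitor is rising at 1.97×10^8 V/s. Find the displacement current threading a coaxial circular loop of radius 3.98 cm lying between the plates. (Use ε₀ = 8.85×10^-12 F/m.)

With E = V/d, dE/dt = 9.206×10^10 V/(m·s) and πR² = 0.01219 m², giving I_d = ε₀ πR² dE/dt = 9.932×10^-3 A.
The field is uniform, so I_d,enc = I_d (r/R)² = (9.932×10^-3)(3.98/6.23)² = 4.05×10^-3 A.

4.05×10^-3 A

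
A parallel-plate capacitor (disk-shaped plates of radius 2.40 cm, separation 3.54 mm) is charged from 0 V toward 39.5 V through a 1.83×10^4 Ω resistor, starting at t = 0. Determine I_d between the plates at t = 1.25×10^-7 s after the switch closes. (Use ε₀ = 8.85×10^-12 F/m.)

4.77×10^-4 A

C = ε₀A/d = (8.85×10^-12)(1.810×10^-3)/(3.54×10^-3) = 4.525×10^-12 F, so τ = RC = 8.281×10^-8 s.
The conduction current is I(t) = (V₀/R) e^(−t/τ), and the displacement current between the plates equals it.
t/τ = 1.509; I_d = (39.5/1.83×10^4) · e^(−1.509) = (2.158×10^-3)(0.2211) = 4.77×10^-4 A.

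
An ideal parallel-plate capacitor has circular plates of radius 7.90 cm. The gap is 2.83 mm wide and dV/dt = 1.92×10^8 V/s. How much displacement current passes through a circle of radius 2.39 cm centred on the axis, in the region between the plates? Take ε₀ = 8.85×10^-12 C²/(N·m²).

With E = V/d, dE/dt = 6.784×10^10 V/(m·s) and πR² = 0.01961 m², giving I_d = ε₀ πR² dE/dt = 0.01177 A.
The field is uniform, so I_d,enc = I_d (r/R)² = (0.01177)(2.39/7.90)² = 1.08×10^-3 A.

1.08×10^-3 A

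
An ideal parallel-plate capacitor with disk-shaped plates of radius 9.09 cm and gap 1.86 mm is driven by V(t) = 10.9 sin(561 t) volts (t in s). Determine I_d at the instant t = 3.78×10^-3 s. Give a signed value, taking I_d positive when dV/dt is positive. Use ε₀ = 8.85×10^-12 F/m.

dE/dt = (V₀ω/d)·cos(ωt) with ωt = 2.12058 rad: (10.9)(561)(-0.5225)/(1.86×10^-3) = -1.718×10^6 V/(m·s).
I_d = ε₀ A dE/dt = (8.85×10^-12)(0.02596)(-1.718×10^6) = -3.95×10^-7 A.

-3.95×10^-7 A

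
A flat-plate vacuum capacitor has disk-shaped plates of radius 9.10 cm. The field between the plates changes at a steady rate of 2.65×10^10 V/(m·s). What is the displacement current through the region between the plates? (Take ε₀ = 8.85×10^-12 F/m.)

6.10×10^-3 A

The displacement current is ε₀ times dΦ_E/dt = ε₀ A dE/dt = (8.85×10^-12)(0.02602)(2.65×10^10) = 6.10×10^-3 A.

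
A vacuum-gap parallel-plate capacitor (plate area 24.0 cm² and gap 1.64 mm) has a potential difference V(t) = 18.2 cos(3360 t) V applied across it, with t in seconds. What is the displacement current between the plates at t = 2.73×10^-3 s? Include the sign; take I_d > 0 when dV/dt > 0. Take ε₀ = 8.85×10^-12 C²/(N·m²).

dE/dt = (V₀ω/d)·−sin(ωt) with ωt = 9.1728 rad: (18.2)(3360)(-0.2493)/(1.64×10^-3) = -9.296×10^6 V/(m·s).
I_d = ε₀ A dE/dt = (8.85×10^-12)(2.40×10^-3)(-9.296×10^6) = -1.97×10^-7 A.

-1.97×10^-7 A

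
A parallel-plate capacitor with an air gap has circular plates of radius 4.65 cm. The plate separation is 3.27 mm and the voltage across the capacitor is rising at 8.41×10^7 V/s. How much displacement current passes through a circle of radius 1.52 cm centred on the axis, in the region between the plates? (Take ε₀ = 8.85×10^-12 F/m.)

1.65×10^-4 A

With E = V/d, dE/dt = 2.572×10^10 V/(m·s) and πR² = 6.793×10^-3 m², giving I_d = ε₀ πR² dE/dt = 1.546×10^-3 A.
Since J_d is uniform, the enclosed fraction is (r/R)² = 0.1069, giving I_d,enc = 1.65×10^-4 A.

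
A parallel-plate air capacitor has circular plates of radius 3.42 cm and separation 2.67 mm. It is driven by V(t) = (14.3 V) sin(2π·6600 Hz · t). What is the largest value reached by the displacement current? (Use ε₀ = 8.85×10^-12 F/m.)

7.22×10^-6 A

The displacement current equals the conduction current C dV/dt, which peaks at C V₀ ω.
With C = ε₀A/d = (8.85×10^-12)(3.675×10^-3)/(2.67×10^-3) = 1.218×10^-11 F and ω = 2πf = 4.147×10^4 rad/s, I_d,max = (1.218×10^-11)(14.3)(4.147×10^4) = 7.22×10^-6 A.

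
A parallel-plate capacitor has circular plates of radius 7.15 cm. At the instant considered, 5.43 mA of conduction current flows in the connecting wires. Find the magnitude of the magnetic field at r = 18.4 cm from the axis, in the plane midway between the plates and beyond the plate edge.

5.90×10^-9 T

By continuity the displacement current in the gap matches the conduction current: I_d = 5.43×10^-3 A.
Outside the plates the loop encloses all of I_d, so B·2πr = μ₀ I_d and B = 5.90×10^-9 T.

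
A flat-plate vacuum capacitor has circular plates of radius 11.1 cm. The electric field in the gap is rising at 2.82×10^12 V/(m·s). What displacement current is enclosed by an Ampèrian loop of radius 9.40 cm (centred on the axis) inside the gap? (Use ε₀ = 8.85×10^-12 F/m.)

I_d = ε₀ dΦ_E/dt = ε₀ πR² (dE/dt) = (8.85×10^-12)(0.03871)(2.82×10^12) = 0.9661 A through the full plate area.
Since J_d is uniform, the enclosed fraction is (r/R)² = 0.7171, giving I_d,enc = 0.693 A.

0.693 A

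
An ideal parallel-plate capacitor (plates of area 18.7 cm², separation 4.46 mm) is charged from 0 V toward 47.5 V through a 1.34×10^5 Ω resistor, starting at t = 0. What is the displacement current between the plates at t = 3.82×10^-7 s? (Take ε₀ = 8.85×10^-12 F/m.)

1.64×10^-4 A

C = ε₀A/d = (8.85×10^-12)(1.87×10^-3)/(4.46×10^-3) = 3.711×10^-12 F, so τ = RC = 4.973×10^-7 s.
The conduction current is I(t) = (V₀/R) e^(−t/τ), and the displacement current between the plates equals it.
t/τ = 0.7681; I_d = (47.5/1.34×10^5) · e^(−0.7681) = (3.545×10^-4)(0.4639) = 1.64×10^-4 A.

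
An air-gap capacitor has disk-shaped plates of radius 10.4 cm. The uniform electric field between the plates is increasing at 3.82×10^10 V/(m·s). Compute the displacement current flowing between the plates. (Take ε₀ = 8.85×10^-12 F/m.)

0.0115 A

I_d = ε₀ A (dE/dt) = (8.85×10^-12)(0.03398 m²)(3.82×10^10) = 0.0115 A.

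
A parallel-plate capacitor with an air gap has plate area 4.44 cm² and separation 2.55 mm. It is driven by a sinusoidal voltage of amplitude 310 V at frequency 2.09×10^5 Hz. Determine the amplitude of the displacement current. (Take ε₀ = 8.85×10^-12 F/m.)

6.27×10^-4 A

(dE/dt)_max = V₀ω/d = 1.596×10^11 V/(m·s); ω = 2πf = 1.313×10^6 rad/s.
I_d,max = ε₀ A (dE/dt)_max = (8.85×10^-12)(4.44×10^-4)(1.596×10^11) = 6.27×10^-4 A.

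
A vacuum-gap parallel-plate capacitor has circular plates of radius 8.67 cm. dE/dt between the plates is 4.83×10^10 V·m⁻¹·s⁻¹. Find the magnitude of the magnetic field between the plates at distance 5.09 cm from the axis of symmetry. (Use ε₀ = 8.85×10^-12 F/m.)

Total displacement current: I_d = ε₀(πR²)(dE/dt) = (8.85×10^-12)(0.02362)(4.83×10^10) = 0.01010 A.
∮B·dl = μ₀ I_d,enc with I_d,enc = I_d r²/R² = 3.481×10^-3 A; so B = μ₀ I_d,enc/(2πr) = 1.37×10^-8 T.

1.37×10^-8 T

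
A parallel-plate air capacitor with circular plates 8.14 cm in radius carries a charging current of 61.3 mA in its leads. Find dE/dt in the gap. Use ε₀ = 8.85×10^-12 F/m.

3.33×10^11 V/(m·s)

By continuity, I_d in the gap equals the 61.3 mA flowing in the wire.
Then dE/dt = I_d/(ε₀A) = 3.33×10^11 V/(m·s).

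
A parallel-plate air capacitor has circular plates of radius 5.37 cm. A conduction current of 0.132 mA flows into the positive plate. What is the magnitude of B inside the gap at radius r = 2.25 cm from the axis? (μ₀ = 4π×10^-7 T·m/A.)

No conduction current crosses the gap, so I_d there equals the 1.32×10^-4 A in the leads.
∮B·dl = μ₀ I_d,enc with I_d,enc = I_d r²/R² = 2.317×10^-5 A; so B = μ₀ I_d,enc/(2πr) = 2.06×10^-10 T.

2.06×10^-10 T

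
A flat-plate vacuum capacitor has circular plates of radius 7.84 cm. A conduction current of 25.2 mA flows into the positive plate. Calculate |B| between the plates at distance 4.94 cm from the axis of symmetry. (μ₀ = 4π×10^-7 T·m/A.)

4.05×10^-8 T

Between the plates the displacement current equals the wire current: I_d = 25.2 mA = 0.0252 A.
An Ampèrian loop of radius r encloses a fraction (r/R)² of I_d. Then B·2πr = μ₀ I_d (r/R)², giving B = μ₀ I_d r/(2πR²) = 4.05×10^-8 T.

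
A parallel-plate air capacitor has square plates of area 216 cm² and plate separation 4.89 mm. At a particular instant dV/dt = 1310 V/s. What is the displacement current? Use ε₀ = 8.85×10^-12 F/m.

C = ε₀A/d = (8.85×10^-12)(0.0216)/(4.89×10^-3) = 3.909×10^-11 F.
I_d = C dV/dt = (3.909×10^-11)(1310) = 5.12×10^-8 A.

5.12×10^-8 A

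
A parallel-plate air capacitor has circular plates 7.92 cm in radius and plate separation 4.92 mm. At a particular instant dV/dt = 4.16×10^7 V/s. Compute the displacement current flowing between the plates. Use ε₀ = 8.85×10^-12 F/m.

1.47×10^-3 A

E = V/d so dE/dt = (dV/dt)/d = 8.455×10^9 V/(m·s), and I_d = ε₀ A dE/dt = (8.85×10^-12)(0.01971)(8.455×10^9) = 1.47×10^-3 A.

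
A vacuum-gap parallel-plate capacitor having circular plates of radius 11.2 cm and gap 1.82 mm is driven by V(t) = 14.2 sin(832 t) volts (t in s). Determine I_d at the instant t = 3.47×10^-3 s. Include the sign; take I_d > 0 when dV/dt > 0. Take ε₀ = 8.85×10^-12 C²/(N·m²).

dV/dt = (14.2)(832)·cos(2.88704) = -1.143×10^4 V/s.
I_d = C dV/dt with C = ε₀A/d = (8.85×10^-12)(0.03941)/(1.82×10^-3) = 1.916×10^-10 F, so I_d = (1.916×10^-10)(-1.143×10^4) = -2.19×10^-6 A.

-2.19×10^-6 A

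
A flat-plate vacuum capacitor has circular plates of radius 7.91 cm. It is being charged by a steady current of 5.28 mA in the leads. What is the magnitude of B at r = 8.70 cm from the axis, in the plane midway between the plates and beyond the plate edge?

1.21×10^-8 T

No conduction current crosses the gap, so I_d there equals the 5.28×10^-3 A in the leads.
Outside the plates the loop encloses all of I_d, so B·2πr = μ₀ I_d and B = 1.21×10^-8 T.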